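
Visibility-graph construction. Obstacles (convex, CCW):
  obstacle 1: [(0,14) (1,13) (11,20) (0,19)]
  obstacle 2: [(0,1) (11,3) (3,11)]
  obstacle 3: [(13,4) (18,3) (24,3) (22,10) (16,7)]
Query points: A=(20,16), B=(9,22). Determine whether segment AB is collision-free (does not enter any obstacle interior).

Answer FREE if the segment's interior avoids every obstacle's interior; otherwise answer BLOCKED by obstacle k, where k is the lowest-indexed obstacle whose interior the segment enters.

Obstacle 1 [(0,14) (1,13) (11,20) (0,19)]:
  edge (0,14)–(1,13): clear
  edge (1,13)–(11,20): clear
  edge (11,20)–(0,19): clear
  edge (0,19)–(0,14): clear
  midpoint (29/2,19) outside
  → clear
Obstacle 2 [(0,1) (11,3) (3,11)]:
  edge (0,1)–(11,3): clear
  edge (11,3)–(3,11): clear
  edge (3,11)–(0,1): clear
  midpoint (29/2,19) outside
  → clear
Obstacle 3 [(13,4) (18,3) (24,3) (22,10) (16,7)]:
  edge (13,4)–(18,3): clear
  edge (18,3)–(24,3): clear
  edge (24,3)–(22,10): clear
  edge (22,10)–(16,7): clear
  edge (16,7)–(13,4): clear
  midpoint (29/2,19) outside
  → clear

FREE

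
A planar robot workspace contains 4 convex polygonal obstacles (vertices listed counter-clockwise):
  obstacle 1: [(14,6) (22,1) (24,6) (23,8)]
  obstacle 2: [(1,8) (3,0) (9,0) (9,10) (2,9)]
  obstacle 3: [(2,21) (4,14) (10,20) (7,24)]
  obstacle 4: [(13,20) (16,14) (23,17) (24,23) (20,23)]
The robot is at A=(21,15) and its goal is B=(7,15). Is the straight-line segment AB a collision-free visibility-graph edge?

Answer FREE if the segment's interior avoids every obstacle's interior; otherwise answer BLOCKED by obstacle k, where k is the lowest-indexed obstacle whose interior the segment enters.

BLOCKED by obstacle 4

Obstacle 1 [(14,6) (22,1) (24,6) (23,8)]:
  edge (14,6)–(22,1): clear
  edge (22,1)–(24,6): clear
  edge (24,6)–(23,8): clear
  edge (23,8)–(14,6): clear
  midpoint (14,15) outside
  → clear
Obstacle 2 [(1,8) (3,0) (9,0) (9,10) (2,9)]:
  edge (1,8)–(3,0): clear
  edge (3,0)–(9,0): clear
  edge (9,0)–(9,10): clear
  edge (9,10)–(2,9): clear
  edge (2,9)–(1,8): clear
  midpoint (14,15) outside
  → clear
Obstacle 3 [(2,21) (4,14) (10,20) (7,24)]:
  edge (2,21)–(4,14): clear
  edge (4,14)–(10,20): clear
  edge (10,20)–(7,24): clear
  edge (7,24)–(2,21): clear
  midpoint (14,15) outside
  → clear
Obstacle 4 [(13,20) (16,14) (23,17) (24,23) (20,23)]:
  edge (13,20)–(16,14): crosses AB
  edge (16,14)–(23,17): crosses AB
  edge (23,17)–(24,23): clear
  edge (24,23)–(20,23): clear
  edge (20,23)–(13,20): clear
  → BLOCKED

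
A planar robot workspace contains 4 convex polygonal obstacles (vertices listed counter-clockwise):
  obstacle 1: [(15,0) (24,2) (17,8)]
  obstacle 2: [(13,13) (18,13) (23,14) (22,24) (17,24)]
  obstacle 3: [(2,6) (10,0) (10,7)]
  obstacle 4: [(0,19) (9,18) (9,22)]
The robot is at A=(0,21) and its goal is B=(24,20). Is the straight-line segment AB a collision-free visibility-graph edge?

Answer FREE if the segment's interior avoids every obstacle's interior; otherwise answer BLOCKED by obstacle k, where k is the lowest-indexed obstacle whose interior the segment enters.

Obstacle 1 [(15,0) (24,2) (17,8)]:
  edge (15,0)–(24,2): clear
  edge (24,2)–(17,8): clear
  edge (17,8)–(15,0): clear
  midpoint (12,41/2) outside
  → clear
Obstacle 2 [(13,13) (18,13) (23,14) (22,24) (17,24)]:
  edge (13,13)–(18,13): clear
  edge (18,13)–(23,14): clear
  edge (23,14)–(22,24): crosses AB
  edge (22,24)–(17,24): clear
  edge (17,24)–(13,13): crosses AB
  → BLOCKED
Obstacle 3 [(2,6) (10,0) (10,7)]:
  edge (2,6)–(10,0): clear
  edge (10,0)–(10,7): clear
  edge (10,7)–(2,6): clear
  midpoint (12,41/2) outside
  → clear
Obstacle 4 [(0,19) (9,18) (9,22)]:
  edge (0,19)–(9,18): clear
  edge (9,18)–(9,22): crosses AB
  edge (9,22)–(0,19): crosses AB
  → BLOCKED

BLOCKED by obstacle 2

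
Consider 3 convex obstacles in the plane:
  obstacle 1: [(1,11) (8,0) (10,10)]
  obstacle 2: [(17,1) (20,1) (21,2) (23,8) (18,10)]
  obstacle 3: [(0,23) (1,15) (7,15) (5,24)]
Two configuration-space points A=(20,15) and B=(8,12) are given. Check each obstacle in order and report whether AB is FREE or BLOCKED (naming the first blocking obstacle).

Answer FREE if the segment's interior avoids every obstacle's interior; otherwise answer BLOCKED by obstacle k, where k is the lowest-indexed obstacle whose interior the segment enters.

Obstacle 1 [(1,11) (8,0) (10,10)]:
  edge (1,11)–(8,0): clear
  edge (8,0)–(10,10): clear
  edge (10,10)–(1,11): clear
  midpoint (14,27/2) outside
  → clear
Obstacle 2 [(17,1) (20,1) (21,2) (23,8) (18,10)]:
  edge (17,1)–(20,1): clear
  edge (20,1)–(21,2): clear
  edge (21,2)–(23,8): clear
  edge (23,8)–(18,10): clear
  edge (18,10)–(17,1): clear
  midpoint (14,27/2) outside
  → clear
Obstacle 3 [(0,23) (1,15) (7,15) (5,24)]:
  edge (0,23)–(1,15): clear
  edge (1,15)–(7,15): clear
  edge (7,15)–(5,24): clear
  edge (5,24)–(0,23): clear
  midpoint (14,27/2) outside
  → clear

FREE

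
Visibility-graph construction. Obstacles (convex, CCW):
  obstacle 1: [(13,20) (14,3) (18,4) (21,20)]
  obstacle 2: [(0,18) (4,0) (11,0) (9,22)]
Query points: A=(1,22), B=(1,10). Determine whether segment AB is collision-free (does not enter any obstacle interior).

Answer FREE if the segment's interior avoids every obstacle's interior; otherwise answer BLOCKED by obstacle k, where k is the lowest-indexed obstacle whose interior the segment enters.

BLOCKED by obstacle 2

Obstacle 1 [(13,20) (14,3) (18,4) (21,20)]:
  edge (13,20)–(14,3): clear
  edge (14,3)–(18,4): clear
  edge (18,4)–(21,20): clear
  edge (21,20)–(13,20): clear
  midpoint (1,16) outside
  → clear
Obstacle 2 [(0,18) (4,0) (11,0) (9,22)]:
  edge (0,18)–(4,0): crosses AB
  edge (4,0)–(11,0): clear
  edge (11,0)–(9,22): clear
  edge (9,22)–(0,18): crosses AB
  → BLOCKED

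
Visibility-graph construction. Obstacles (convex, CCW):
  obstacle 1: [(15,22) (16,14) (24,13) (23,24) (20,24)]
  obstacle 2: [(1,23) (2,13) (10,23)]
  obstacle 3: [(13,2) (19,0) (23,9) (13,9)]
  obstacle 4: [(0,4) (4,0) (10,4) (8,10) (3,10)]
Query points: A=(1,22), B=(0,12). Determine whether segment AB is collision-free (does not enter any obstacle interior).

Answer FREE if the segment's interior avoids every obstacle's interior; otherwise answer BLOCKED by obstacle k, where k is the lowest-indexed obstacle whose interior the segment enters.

FREE

Obstacle 1 [(15,22) (16,14) (24,13) (23,24) (20,24)]:
  edge (15,22)–(16,14): clear
  edge (16,14)–(24,13): clear
  edge (24,13)–(23,24): clear
  edge (23,24)–(20,24): clear
  edge (20,24)–(15,22): clear
  midpoint (1/2,17) outside
  → clear
Obstacle 2 [(1,23) (2,13) (10,23)]:
  edge (1,23)–(2,13): clear
  edge (2,13)–(10,23): clear
  edge (10,23)–(1,23): clear
  midpoint (1/2,17) outside
  → clear
Obstacle 3 [(13,2) (19,0) (23,9) (13,9)]:
  edge (13,2)–(19,0): clear
  edge (19,0)–(23,9): clear
  edge (23,9)–(13,9): clear
  edge (13,9)–(13,2): clear
  midpoint (1/2,17) outside
  → clear
Obstacle 4 [(0,4) (4,0) (10,4) (8,10) (3,10)]:
  edge (0,4)–(4,0): clear
  edge (4,0)–(10,4): clear
  edge (10,4)–(8,10): clear
  edge (8,10)–(3,10): clear
  edge (3,10)–(0,4): clear
  midpoint (1/2,17) outside
  → clear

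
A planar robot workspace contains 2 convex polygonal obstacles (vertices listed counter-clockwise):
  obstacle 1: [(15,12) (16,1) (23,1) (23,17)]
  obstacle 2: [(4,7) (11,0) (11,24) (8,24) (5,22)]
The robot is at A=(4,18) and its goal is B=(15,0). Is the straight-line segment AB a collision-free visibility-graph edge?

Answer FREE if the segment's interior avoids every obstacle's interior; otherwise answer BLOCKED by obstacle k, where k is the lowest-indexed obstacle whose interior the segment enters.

Obstacle 1 [(15,12) (16,1) (23,1) (23,17)]:
  edge (15,12)–(16,1): clear
  edge (16,1)–(23,1): clear
  edge (23,1)–(23,17): clear
  edge (23,17)–(15,12): clear
  midpoint (19/2,9) outside
  → clear
Obstacle 2 [(4,7) (11,0) (11,24) (8,24) (5,22)]:
  edge (4,7)–(11,0): clear
  edge (11,0)–(11,24): crosses AB
  edge (11,24)–(8,24): clear
  edge (8,24)–(5,22): clear
  edge (5,22)–(4,7): crosses AB
  → BLOCKED

BLOCKED by obstacle 2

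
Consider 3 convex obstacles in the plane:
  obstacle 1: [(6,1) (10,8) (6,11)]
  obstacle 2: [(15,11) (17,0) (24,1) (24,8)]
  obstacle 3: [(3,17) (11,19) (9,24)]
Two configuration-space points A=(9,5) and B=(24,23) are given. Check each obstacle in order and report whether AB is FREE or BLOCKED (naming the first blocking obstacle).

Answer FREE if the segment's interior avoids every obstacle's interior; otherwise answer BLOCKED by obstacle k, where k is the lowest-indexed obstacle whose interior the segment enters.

FREE

Obstacle 1 [(6,1) (10,8) (6,11)]:
  edge (6,1)–(10,8): clear
  edge (10,8)–(6,11): clear
  edge (6,11)–(6,1): clear
  midpoint (33/2,14) outside
  → clear
Obstacle 2 [(15,11) (17,0) (24,1) (24,8)]:
  edge (15,11)–(17,0): clear
  edge (17,0)–(24,1): clear
  edge (24,1)–(24,8): clear
  edge (24,8)–(15,11): clear
  midpoint (33/2,14) outside
  → clear
Obstacle 3 [(3,17) (11,19) (9,24)]:
  edge (3,17)–(11,19): clear
  edge (11,19)–(9,24): clear
  edge (9,24)–(3,17): clear
  midpoint (33/2,14) outside
  → clear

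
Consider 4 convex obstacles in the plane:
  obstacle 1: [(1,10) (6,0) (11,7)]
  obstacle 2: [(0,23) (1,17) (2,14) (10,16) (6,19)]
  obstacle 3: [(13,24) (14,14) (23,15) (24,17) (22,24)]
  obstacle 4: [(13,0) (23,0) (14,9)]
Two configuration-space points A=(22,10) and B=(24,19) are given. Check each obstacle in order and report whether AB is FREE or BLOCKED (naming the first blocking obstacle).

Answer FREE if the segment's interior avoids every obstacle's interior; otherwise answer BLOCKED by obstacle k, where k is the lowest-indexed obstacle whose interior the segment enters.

BLOCKED by obstacle 3

Obstacle 1 [(1,10) (6,0) (11,7)]:
  edge (1,10)–(6,0): clear
  edge (6,0)–(11,7): clear
  edge (11,7)–(1,10): clear
  midpoint (23,29/2) outside
  → clear
Obstacle 2 [(0,23) (1,17) (2,14) (10,16) (6,19)]:
  edge (0,23)–(1,17): clear
  edge (1,17)–(2,14): clear
  edge (2,14)–(10,16): clear
  edge (10,16)–(6,19): clear
  edge (6,19)–(0,23): clear
  midpoint (23,29/2) outside
  → clear
Obstacle 3 [(13,24) (14,14) (23,15) (24,17) (22,24)]:
  edge (13,24)–(14,14): clear
  edge (14,14)–(23,15): clear
  edge (23,15)–(24,17): crosses AB
  edge (24,17)–(22,24): crosses AB
  edge (22,24)–(13,24): clear
  → BLOCKED
Obstacle 4 [(13,0) (23,0) (14,9)]:
  edge (13,0)–(23,0): clear
  edge (23,0)–(14,9): clear
  edge (14,9)–(13,0): clear
  midpoint (23,29/2) outside
  → clear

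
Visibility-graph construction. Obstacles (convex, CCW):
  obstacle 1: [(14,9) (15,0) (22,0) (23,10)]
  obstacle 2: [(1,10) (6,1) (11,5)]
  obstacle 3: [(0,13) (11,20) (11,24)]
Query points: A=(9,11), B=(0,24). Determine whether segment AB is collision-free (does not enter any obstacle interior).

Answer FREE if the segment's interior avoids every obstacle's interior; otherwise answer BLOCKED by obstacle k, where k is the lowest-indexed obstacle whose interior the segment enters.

BLOCKED by obstacle 3

Obstacle 1 [(14,9) (15,0) (22,0) (23,10)]:
  edge (14,9)–(15,0): clear
  edge (15,0)–(22,0): clear
  edge (22,0)–(23,10): clear
  edge (23,10)–(14,9): clear
  midpoint (9/2,35/2) outside
  → clear
Obstacle 2 [(1,10) (6,1) (11,5)]:
  edge (1,10)–(6,1): clear
  edge (6,1)–(11,5): clear
  edge (11,5)–(1,10): clear
  midpoint (9/2,35/2) outside
  → clear
Obstacle 3 [(0,13) (11,20) (11,24)]:
  edge (0,13)–(11,20): crosses AB
  edge (11,20)–(11,24): clear
  edge (11,24)–(0,13): crosses AB
  → BLOCKED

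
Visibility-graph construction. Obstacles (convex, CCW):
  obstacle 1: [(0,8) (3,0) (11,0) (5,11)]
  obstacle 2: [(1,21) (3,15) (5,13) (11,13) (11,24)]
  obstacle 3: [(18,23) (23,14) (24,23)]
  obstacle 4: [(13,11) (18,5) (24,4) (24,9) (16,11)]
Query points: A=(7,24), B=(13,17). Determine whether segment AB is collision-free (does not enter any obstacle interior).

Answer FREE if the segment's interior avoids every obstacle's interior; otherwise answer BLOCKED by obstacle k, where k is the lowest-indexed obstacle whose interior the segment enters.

BLOCKED by obstacle 2

Obstacle 1 [(0,8) (3,0) (11,0) (5,11)]:
  edge (0,8)–(3,0): clear
  edge (3,0)–(11,0): clear
  edge (11,0)–(5,11): clear
  edge (5,11)–(0,8): clear
  midpoint (10,41/2) outside
  → clear
Obstacle 2 [(1,21) (3,15) (5,13) (11,13) (11,24)]:
  edge (1,21)–(3,15): clear
  edge (3,15)–(5,13): clear
  edge (5,13)–(11,13): clear
  edge (11,13)–(11,24): crosses AB
  edge (11,24)–(1,21): crosses AB
  → BLOCKED
Obstacle 3 [(18,23) (23,14) (24,23)]:
  edge (18,23)–(23,14): clear
  edge (23,14)–(24,23): clear
  edge (24,23)–(18,23): clear
  midpoint (10,41/2) outside
  → clear
Obstacle 4 [(13,11) (18,5) (24,4) (24,9) (16,11)]:
  edge (13,11)–(18,5): clear
  edge (18,5)–(24,4): clear
  edge (24,4)–(24,9): clear
  edge (24,9)–(16,11): clear
  edge (16,11)–(13,11): clear
  midpoint (10,41/2) outside
  → clear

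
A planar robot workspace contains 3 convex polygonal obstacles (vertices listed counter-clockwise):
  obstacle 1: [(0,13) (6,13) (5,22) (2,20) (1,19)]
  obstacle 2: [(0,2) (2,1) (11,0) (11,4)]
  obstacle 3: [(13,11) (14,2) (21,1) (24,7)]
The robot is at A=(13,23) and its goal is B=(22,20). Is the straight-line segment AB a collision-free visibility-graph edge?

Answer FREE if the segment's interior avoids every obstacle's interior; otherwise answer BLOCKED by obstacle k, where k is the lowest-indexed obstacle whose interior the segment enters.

FREE

Obstacle 1 [(0,13) (6,13) (5,22) (2,20) (1,19)]:
  edge (0,13)–(6,13): clear
  edge (6,13)–(5,22): clear
  edge (5,22)–(2,20): clear
  edge (2,20)–(1,19): clear
  edge (1,19)–(0,13): clear
  midpoint (35/2,43/2) outside
  → clear
Obstacle 2 [(0,2) (2,1) (11,0) (11,4)]:
  edge (0,2)–(2,1): clear
  edge (2,1)–(11,0): clear
  edge (11,0)–(11,4): clear
  edge (11,4)–(0,2): clear
  midpoint (35/2,43/2) outside
  → clear
Obstacle 3 [(13,11) (14,2) (21,1) (24,7)]:
  edge (13,11)–(14,2): clear
  edge (14,2)–(21,1): clear
  edge (21,1)–(24,7): clear
  edge (24,7)–(13,11): clear
  midpoint (35/2,43/2) outside
  → clear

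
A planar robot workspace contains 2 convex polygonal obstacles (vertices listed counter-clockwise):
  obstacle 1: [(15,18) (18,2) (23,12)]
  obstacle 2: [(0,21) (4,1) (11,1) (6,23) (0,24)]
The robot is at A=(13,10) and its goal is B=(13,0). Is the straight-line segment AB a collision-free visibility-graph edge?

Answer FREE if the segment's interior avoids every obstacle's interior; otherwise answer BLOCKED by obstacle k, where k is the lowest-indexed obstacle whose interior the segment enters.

Obstacle 1 [(15,18) (18,2) (23,12)]:
  edge (15,18)–(18,2): clear
  edge (18,2)–(23,12): clear
  edge (23,12)–(15,18): clear
  midpoint (13,5) outside
  → clear
Obstacle 2 [(0,21) (4,1) (11,1) (6,23) (0,24)]:
  edge (0,21)–(4,1): clear
  edge (4,1)–(11,1): clear
  edge (11,1)–(6,23): clear
  edge (6,23)–(0,24): clear
  edge (0,24)–(0,21): clear
  midpoint (13,5) outside
  → clear

FREE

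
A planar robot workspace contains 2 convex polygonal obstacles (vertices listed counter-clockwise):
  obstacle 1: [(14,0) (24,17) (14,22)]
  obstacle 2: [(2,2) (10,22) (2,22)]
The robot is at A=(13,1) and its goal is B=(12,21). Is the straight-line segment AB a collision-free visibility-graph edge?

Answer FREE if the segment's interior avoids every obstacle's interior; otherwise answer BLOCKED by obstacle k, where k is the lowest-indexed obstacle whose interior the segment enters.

Obstacle 1 [(14,0) (24,17) (14,22)]:
  edge (14,0)–(24,17): clear
  edge (24,17)–(14,22): clear
  edge (14,22)–(14,0): clear
  midpoint (25/2,11) outside
  → clear
Obstacle 2 [(2,2) (10,22) (2,22)]:
  edge (2,2)–(10,22): clear
  edge (10,22)–(2,22): clear
  edge (2,22)–(2,2): clear
  midpoint (25/2,11) outside
  → clear

FREE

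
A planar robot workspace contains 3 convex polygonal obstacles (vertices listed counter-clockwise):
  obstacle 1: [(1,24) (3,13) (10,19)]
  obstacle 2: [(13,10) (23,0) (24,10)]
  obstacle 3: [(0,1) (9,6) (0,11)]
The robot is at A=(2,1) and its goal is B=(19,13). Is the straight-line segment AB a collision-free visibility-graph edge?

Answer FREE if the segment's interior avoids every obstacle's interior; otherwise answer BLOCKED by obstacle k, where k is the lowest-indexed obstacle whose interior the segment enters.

Obstacle 1 [(1,24) (3,13) (10,19)]:
  edge (1,24)–(3,13): clear
  edge (3,13)–(10,19): clear
  edge (10,19)–(1,24): clear
  midpoint (21/2,7) outside
  → clear
Obstacle 2 [(13,10) (23,0) (24,10)]:
  edge (13,10)–(23,0): crosses AB
  edge (23,0)–(24,10): clear
  edge (24,10)–(13,10): crosses AB
  → BLOCKED
Obstacle 3 [(0,1) (9,6) (0,11)]:
  edge (0,1)–(9,6): clear
  edge (9,6)–(0,11): clear
  edge (0,11)–(0,1): clear
  midpoint (21/2,7) outside
  → clear

BLOCKED by obstacle 2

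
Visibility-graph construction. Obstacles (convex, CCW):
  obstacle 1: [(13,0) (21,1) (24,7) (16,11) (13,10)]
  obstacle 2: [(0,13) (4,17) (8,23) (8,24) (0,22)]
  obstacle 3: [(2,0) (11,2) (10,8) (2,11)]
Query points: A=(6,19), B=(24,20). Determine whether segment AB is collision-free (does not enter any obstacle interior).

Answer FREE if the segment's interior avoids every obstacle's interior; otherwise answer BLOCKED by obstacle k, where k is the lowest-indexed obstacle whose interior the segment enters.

FREE

Obstacle 1 [(13,0) (21,1) (24,7) (16,11) (13,10)]:
  edge (13,0)–(21,1): clear
  edge (21,1)–(24,7): clear
  edge (24,7)–(16,11): clear
  edge (16,11)–(13,10): clear
  edge (13,10)–(13,0): clear
  midpoint (15,39/2) outside
  → clear
Obstacle 2 [(0,13) (4,17) (8,23) (8,24) (0,22)]:
  edge (0,13)–(4,17): clear
  edge (4,17)–(8,23): clear
  edge (8,23)–(8,24): clear
  edge (8,24)–(0,22): clear
  edge (0,22)–(0,13): clear
  midpoint (15,39/2) outside
  → clear
Obstacle 3 [(2,0) (11,2) (10,8) (2,11)]:
  edge (2,0)–(11,2): clear
  edge (11,2)–(10,8): clear
  edge (10,8)–(2,11): clear
  edge (2,11)–(2,0): clear
  midpoint (15,39/2) outside
  → clear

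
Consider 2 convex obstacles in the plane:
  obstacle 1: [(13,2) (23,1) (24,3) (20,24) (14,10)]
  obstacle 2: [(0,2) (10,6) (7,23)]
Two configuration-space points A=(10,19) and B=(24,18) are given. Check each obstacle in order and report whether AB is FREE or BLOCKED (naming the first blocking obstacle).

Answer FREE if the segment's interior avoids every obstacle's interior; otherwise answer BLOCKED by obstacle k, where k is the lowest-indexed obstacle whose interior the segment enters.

BLOCKED by obstacle 1

Obstacle 1 [(13,2) (23,1) (24,3) (20,24) (14,10)]:
  edge (13,2)–(23,1): clear
  edge (23,1)–(24,3): clear
  edge (24,3)–(20,24): crosses AB
  edge (20,24)–(14,10): crosses AB
  edge (14,10)–(13,2): clear
  → BLOCKED
Obstacle 2 [(0,2) (10,6) (7,23)]:
  edge (0,2)–(10,6): clear
  edge (10,6)–(7,23): clear
  edge (7,23)–(0,2): clear
  midpoint (17,37/2) outside
  → clear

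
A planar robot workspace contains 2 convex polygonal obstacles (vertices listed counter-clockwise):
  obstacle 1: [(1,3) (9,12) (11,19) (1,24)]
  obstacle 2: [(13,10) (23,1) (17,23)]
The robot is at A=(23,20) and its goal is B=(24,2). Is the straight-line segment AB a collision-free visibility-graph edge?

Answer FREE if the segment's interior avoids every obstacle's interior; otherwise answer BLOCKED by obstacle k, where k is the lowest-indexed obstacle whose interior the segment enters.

FREE

Obstacle 1 [(1,3) (9,12) (11,19) (1,24)]:
  edge (1,3)–(9,12): clear
  edge (9,12)–(11,19): clear
  edge (11,19)–(1,24): clear
  edge (1,24)–(1,3): clear
  midpoint (47/2,11) outside
  → clear
Obstacle 2 [(13,10) (23,1) (17,23)]:
  edge (13,10)–(23,1): clear
  edge (23,1)–(17,23): clear
  edge (17,23)–(13,10): clear
  midpoint (47/2,11) outside
  → clear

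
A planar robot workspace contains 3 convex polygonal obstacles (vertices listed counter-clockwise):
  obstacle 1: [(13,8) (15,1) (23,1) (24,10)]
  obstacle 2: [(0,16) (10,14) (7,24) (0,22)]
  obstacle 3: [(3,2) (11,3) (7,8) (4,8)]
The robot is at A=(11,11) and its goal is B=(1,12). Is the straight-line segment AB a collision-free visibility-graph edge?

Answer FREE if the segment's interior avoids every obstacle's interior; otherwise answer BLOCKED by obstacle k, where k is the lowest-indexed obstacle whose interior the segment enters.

Obstacle 1 [(13,8) (15,1) (23,1) (24,10)]:
  edge (13,8)–(15,1): clear
  edge (15,1)–(23,1): clear
  edge (23,1)–(24,10): clear
  edge (24,10)–(13,8): clear
  midpoint (6,23/2) outside
  → clear
Obstacle 2 [(0,16) (10,14) (7,24) (0,22)]:
  edge (0,16)–(10,14): clear
  edge (10,14)–(7,24): clear
  edge (7,24)–(0,22): clear
  edge (0,22)–(0,16): clear
  midpoint (6,23/2) outside
  → clear
Obstacle 3 [(3,2) (11,3) (7,8) (4,8)]:
  edge (3,2)–(11,3): clear
  edge (11,3)–(7,8): clear
  edge (7,8)–(4,8): clear
  edge (4,8)–(3,2): clear
  midpoint (6,23/2) outside
  → clear

FREE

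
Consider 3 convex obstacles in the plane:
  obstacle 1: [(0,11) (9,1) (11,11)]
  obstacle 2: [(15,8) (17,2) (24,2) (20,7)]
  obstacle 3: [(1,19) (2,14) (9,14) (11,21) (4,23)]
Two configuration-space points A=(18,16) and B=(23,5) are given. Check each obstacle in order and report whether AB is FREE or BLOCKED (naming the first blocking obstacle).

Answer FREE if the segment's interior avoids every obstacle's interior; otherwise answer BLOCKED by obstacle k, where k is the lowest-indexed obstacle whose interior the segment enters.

FREE

Obstacle 1 [(0,11) (9,1) (11,11)]:
  edge (0,11)–(9,1): clear
  edge (9,1)–(11,11): clear
  edge (11,11)–(0,11): clear
  midpoint (41/2,21/2) outside
  → clear
Obstacle 2 [(15,8) (17,2) (24,2) (20,7)]:
  edge (15,8)–(17,2): clear
  edge (17,2)–(24,2): clear
  edge (24,2)–(20,7): clear
  edge (20,7)–(15,8): clear
  midpoint (41/2,21/2) outside
  → clear
Obstacle 3 [(1,19) (2,14) (9,14) (11,21) (4,23)]:
  edge (1,19)–(2,14): clear
  edge (2,14)–(9,14): clear
  edge (9,14)–(11,21): clear
  edge (11,21)–(4,23): clear
  edge (4,23)–(1,19): clear
  midpoint (41/2,21/2) outside
  → clear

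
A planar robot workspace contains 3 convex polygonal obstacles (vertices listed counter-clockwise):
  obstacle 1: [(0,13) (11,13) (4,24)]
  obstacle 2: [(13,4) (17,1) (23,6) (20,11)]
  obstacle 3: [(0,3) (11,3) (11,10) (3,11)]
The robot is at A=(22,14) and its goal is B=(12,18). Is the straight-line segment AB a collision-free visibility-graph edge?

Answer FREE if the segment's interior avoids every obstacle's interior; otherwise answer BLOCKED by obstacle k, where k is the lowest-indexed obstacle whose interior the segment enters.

Obstacle 1 [(0,13) (11,13) (4,24)]:
  edge (0,13)–(11,13): clear
  edge (11,13)–(4,24): clear
  edge (4,24)–(0,13): clear
  midpoint (17,16) outside
  → clear
Obstacle 2 [(13,4) (17,1) (23,6) (20,11)]:
  edge (13,4)–(17,1): clear
  edge (17,1)–(23,6): clear
  edge (23,6)–(20,11): clear
  edge (20,11)–(13,4): clear
  midpoint (17,16) outside
  → clear
Obstacle 3 [(0,3) (11,3) (11,10) (3,11)]:
  edge (0,3)–(11,3): clear
  edge (11,3)–(11,10): clear
  edge (11,10)–(3,11): clear
  edge (3,11)–(0,3): clear
  midpoint (17,16) outside
  → clear

FREE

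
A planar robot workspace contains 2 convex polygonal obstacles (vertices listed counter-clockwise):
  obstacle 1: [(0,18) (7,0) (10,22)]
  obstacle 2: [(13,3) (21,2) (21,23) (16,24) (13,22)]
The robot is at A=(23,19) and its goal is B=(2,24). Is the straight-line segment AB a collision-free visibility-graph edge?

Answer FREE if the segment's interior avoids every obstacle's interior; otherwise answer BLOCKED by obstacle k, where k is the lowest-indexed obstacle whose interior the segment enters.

BLOCKED by obstacle 2

Obstacle 1 [(0,18) (7,0) (10,22)]:
  edge (0,18)–(7,0): clear
  edge (7,0)–(10,22): clear
  edge (10,22)–(0,18): clear
  midpoint (25/2,43/2) outside
  → clear
Obstacle 2 [(13,3) (21,2) (21,23) (16,24) (13,22)]:
  edge (13,3)–(21,2): clear
  edge (21,2)–(21,23): crosses AB
  edge (21,23)–(16,24): clear
  edge (16,24)–(13,22): clear
  edge (13,22)–(13,3): crosses AB
  → BLOCKED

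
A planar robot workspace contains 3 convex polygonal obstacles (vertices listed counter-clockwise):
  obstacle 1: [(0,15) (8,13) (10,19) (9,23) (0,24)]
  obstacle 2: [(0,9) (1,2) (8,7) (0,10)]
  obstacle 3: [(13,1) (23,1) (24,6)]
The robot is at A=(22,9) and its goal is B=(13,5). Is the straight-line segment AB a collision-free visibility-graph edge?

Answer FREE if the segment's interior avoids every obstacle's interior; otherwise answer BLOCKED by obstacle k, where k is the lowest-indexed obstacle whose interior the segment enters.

FREE

Obstacle 1 [(0,15) (8,13) (10,19) (9,23) (0,24)]:
  edge (0,15)–(8,13): clear
  edge (8,13)–(10,19): clear
  edge (10,19)–(9,23): clear
  edge (9,23)–(0,24): clear
  edge (0,24)–(0,15): clear
  midpoint (35/2,7) outside
  → clear
Obstacle 2 [(0,9) (1,2) (8,7) (0,10)]:
  edge (0,9)–(1,2): clear
  edge (1,2)–(8,7): clear
  edge (8,7)–(0,10): clear
  edge (0,10)–(0,9): clear
  midpoint (35/2,7) outside
  → clear
Obstacle 3 [(13,1) (23,1) (24,6)]:
  edge (13,1)–(23,1): clear
  edge (23,1)–(24,6): clear
  edge (24,6)–(13,1): clear
  midpoint (35/2,7) outside
  → clear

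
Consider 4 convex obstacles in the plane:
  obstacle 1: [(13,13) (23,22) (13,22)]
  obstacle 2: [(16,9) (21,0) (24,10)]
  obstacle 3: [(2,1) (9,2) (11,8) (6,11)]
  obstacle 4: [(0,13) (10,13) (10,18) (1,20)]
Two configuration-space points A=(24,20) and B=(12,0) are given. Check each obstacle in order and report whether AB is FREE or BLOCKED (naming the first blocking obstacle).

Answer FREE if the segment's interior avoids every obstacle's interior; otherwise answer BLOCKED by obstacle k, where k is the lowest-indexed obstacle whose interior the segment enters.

Obstacle 1 [(13,13) (23,22) (13,22)]:
  edge (13,13)–(23,22): clear
  edge (23,22)–(13,22): clear
  edge (13,22)–(13,13): clear
  midpoint (18,10) outside
  → clear
Obstacle 2 [(16,9) (21,0) (24,10)]:
  edge (16,9)–(21,0): crosses AB
  edge (21,0)–(24,10): clear
  edge (24,10)–(16,9): crosses AB
  → BLOCKED
Obstacle 3 [(2,1) (9,2) (11,8) (6,11)]:
  edge (2,1)–(9,2): clear
  edge (9,2)–(11,8): clear
  edge (11,8)–(6,11): clear
  edge (6,11)–(2,1): clear
  midpoint (18,10) outside
  → clear
Obstacle 4 [(0,13) (10,13) (10,18) (1,20)]:
  edge (0,13)–(10,13): clear
  edge (10,13)–(10,18): clear
  edge (10,18)–(1,20): clear
  edge (1,20)–(0,13): clear
  midpoint (18,10) outside
  → clear

BLOCKED by obstacle 2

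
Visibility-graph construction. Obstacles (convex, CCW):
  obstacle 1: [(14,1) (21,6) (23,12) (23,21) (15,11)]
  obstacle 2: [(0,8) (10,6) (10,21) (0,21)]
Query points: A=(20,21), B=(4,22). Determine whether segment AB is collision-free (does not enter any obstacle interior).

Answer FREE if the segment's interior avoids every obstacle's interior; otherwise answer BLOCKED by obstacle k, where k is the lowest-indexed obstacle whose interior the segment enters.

Obstacle 1 [(14,1) (21,6) (23,12) (23,21) (15,11)]:
  edge (14,1)–(21,6): clear
  edge (21,6)–(23,12): clear
  edge (23,12)–(23,21): clear
  edge (23,21)–(15,11): clear
  edge (15,11)–(14,1): clear
  midpoint (12,43/2) outside
  → clear
Obstacle 2 [(0,8) (10,6) (10,21) (0,21)]:
  edge (0,8)–(10,6): clear
  edge (10,6)–(10,21): clear
  edge (10,21)–(0,21): clear
  edge (0,21)–(0,8): clear
  midpoint (12,43/2) outside
  → clear

FREE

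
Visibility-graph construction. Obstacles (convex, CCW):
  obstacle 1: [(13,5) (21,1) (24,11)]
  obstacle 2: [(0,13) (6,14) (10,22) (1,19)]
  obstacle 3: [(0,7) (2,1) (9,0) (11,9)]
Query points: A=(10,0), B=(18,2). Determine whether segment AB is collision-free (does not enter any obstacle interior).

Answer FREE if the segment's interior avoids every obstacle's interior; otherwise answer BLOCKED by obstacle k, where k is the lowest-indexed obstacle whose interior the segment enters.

Obstacle 1 [(13,5) (21,1) (24,11)]:
  edge (13,5)–(21,1): clear
  edge (21,1)–(24,11): clear
  edge (24,11)–(13,5): clear
  midpoint (14,1) outside
  → clear
Obstacle 2 [(0,13) (6,14) (10,22) (1,19)]:
  edge (0,13)–(6,14): clear
  edge (6,14)–(10,22): clear
  edge (10,22)–(1,19): clear
  edge (1,19)–(0,13): clear
  midpoint (14,1) outside
  → clear
Obstacle 3 [(0,7) (2,1) (9,0) (11,9)]:
  edge (0,7)–(2,1): clear
  edge (2,1)–(9,0): clear
  edge (9,0)–(11,9): clear
  edge (11,9)–(0,7): clear
  midpoint (14,1) outside
  → clear

FREE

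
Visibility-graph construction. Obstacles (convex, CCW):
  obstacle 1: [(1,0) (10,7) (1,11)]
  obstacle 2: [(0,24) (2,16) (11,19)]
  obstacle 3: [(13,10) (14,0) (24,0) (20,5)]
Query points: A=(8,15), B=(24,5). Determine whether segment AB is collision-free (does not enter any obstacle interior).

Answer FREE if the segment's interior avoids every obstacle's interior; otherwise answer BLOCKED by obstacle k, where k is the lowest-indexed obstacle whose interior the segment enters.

FREE

Obstacle 1 [(1,0) (10,7) (1,11)]:
  edge (1,0)–(10,7): clear
  edge (10,7)–(1,11): clear
  edge (1,11)–(1,0): clear
  midpoint (16,10) outside
  → clear
Obstacle 2 [(0,24) (2,16) (11,19)]:
  edge (0,24)–(2,16): clear
  edge (2,16)–(11,19): clear
  edge (11,19)–(0,24): clear
  midpoint (16,10) outside
  → clear
Obstacle 3 [(13,10) (14,0) (24,0) (20,5)]:
  edge (13,10)–(14,0): clear
  edge (14,0)–(24,0): clear
  edge (24,0)–(20,5): clear
  edge (20,5)–(13,10): clear
  midpoint (16,10) outside
  → clear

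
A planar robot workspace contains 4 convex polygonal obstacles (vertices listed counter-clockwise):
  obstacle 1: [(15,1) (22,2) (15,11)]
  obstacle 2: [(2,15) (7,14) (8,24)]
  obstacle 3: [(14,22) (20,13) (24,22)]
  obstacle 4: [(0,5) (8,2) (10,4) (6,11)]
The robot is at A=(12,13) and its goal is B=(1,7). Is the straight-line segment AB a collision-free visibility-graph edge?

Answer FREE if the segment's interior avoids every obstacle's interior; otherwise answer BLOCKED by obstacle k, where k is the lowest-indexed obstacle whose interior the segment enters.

BLOCKED by obstacle 4

Obstacle 1 [(15,1) (22,2) (15,11)]:
  edge (15,1)–(22,2): clear
  edge (22,2)–(15,11): clear
  edge (15,11)–(15,1): clear
  midpoint (13/2,10) outside
  → clear
Obstacle 2 [(2,15) (7,14) (8,24)]:
  edge (2,15)–(7,14): clear
  edge (7,14)–(8,24): clear
  edge (8,24)–(2,15): clear
  midpoint (13/2,10) outside
  → clear
Obstacle 3 [(14,22) (20,13) (24,22)]:
  edge (14,22)–(20,13): clear
  edge (20,13)–(24,22): clear
  edge (24,22)–(14,22): clear
  midpoint (13/2,10) outside
  → clear
Obstacle 4 [(0,5) (8,2) (10,4) (6,11)]:
  edge (0,5)–(8,2): clear
  edge (8,2)–(10,4): clear
  edge (10,4)–(6,11): crosses AB
  edge (6,11)–(0,5): crosses AB
  → BLOCKED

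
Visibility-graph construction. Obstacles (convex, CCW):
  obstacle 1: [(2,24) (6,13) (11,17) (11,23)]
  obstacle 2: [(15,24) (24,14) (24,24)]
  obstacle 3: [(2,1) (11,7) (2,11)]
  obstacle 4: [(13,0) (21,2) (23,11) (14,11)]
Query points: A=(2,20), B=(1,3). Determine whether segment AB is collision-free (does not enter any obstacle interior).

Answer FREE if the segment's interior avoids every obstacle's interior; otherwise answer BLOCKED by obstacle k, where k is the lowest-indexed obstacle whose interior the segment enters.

Obstacle 1 [(2,24) (6,13) (11,17) (11,23)]:
  edge (2,24)–(6,13): clear
  edge (6,13)–(11,17): clear
  edge (11,17)–(11,23): clear
  edge (11,23)–(2,24): clear
  midpoint (3/2,23/2) outside
  → clear
Obstacle 2 [(15,24) (24,14) (24,24)]:
  edge (15,24)–(24,14): clear
  edge (24,14)–(24,24): clear
  edge (24,24)–(15,24): clear
  midpoint (3/2,23/2) outside
  → clear
Obstacle 3 [(2,1) (11,7) (2,11)]:
  edge (2,1)–(11,7): clear
  edge (11,7)–(2,11): clear
  edge (2,11)–(2,1): clear
  midpoint (3/2,23/2) outside
  → clear
Obstacle 4 [(13,0) (21,2) (23,11) (14,11)]:
  edge (13,0)–(21,2): clear
  edge (21,2)–(23,11): clear
  edge (23,11)–(14,11): clear
  edge (14,11)–(13,0): clear
  midpoint (3/2,23/2) outside
  → clear

FREE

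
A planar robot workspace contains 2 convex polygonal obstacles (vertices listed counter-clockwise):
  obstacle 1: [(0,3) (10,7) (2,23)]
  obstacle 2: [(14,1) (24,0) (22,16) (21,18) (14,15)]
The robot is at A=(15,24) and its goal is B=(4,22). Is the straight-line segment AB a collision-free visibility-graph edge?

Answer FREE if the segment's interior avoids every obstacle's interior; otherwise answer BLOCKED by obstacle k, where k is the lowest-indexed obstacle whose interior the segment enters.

FREE

Obstacle 1 [(0,3) (10,7) (2,23)]:
  edge (0,3)–(10,7): clear
  edge (10,7)–(2,23): clear
  edge (2,23)–(0,3): clear
  midpoint (19/2,23) outside
  → clear
Obstacle 2 [(14,1) (24,0) (22,16) (21,18) (14,15)]:
  edge (14,1)–(24,0): clear
  edge (24,0)–(22,16): clear
  edge (22,16)–(21,18): clear
  edge (21,18)–(14,15): clear
  edge (14,15)–(14,1): clear
  midpoint (19/2,23) outside
  → clear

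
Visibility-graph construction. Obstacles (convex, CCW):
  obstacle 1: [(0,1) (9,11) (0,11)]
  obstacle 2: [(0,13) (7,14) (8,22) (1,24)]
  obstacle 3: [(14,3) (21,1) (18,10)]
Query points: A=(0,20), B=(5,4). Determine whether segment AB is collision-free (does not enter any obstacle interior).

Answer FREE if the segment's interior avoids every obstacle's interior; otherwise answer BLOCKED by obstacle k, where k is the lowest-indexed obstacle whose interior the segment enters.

Obstacle 1 [(0,1) (9,11) (0,11)]:
  edge (0,1)–(9,11): crosses AB
  edge (9,11)–(0,11): crosses AB
  edge (0,11)–(0,1): clear
  → BLOCKED
Obstacle 2 [(0,13) (7,14) (8,22) (1,24)]:
  edge (0,13)–(7,14): crosses AB
  edge (7,14)–(8,22): clear
  edge (8,22)–(1,24): clear
  edge (1,24)–(0,13): crosses AB
  → BLOCKED
Obstacle 3 [(14,3) (21,1) (18,10)]:
  edge (14,3)–(21,1): clear
  edge (21,1)–(18,10): clear
  edge (18,10)–(14,3): clear
  midpoint (5/2,12) outside
  → clear

BLOCKED by obstacle 1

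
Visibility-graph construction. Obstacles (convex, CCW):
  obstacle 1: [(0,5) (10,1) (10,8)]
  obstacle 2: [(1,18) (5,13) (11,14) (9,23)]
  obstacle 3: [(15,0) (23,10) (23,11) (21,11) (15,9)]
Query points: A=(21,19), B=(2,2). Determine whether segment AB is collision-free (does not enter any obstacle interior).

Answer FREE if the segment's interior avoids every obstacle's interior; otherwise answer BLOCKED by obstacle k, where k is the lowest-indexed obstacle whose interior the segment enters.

BLOCKED by obstacle 1

Obstacle 1 [(0,5) (10,1) (10,8)]:
  edge (0,5)–(10,1): crosses AB
  edge (10,1)–(10,8): clear
  edge (10,8)–(0,5): crosses AB
  → BLOCKED
Obstacle 2 [(1,18) (5,13) (11,14) (9,23)]:
  edge (1,18)–(5,13): clear
  edge (5,13)–(11,14): clear
  edge (11,14)–(9,23): clear
  edge (9,23)–(1,18): clear
  midpoint (23/2,21/2) outside
  → clear
Obstacle 3 [(15,0) (23,10) (23,11) (21,11) (15,9)]:
  edge (15,0)–(23,10): clear
  edge (23,10)–(23,11): clear
  edge (23,11)–(21,11): clear
  edge (21,11)–(15,9): clear
  edge (15,9)–(15,0): clear
  midpoint (23/2,21/2) outside
  → clear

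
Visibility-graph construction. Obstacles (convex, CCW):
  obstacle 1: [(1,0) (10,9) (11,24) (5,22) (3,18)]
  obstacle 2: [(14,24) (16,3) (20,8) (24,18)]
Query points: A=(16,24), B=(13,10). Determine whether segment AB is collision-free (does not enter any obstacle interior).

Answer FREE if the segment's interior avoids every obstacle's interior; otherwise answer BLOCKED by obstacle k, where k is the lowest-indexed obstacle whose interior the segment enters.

BLOCKED by obstacle 2

Obstacle 1 [(1,0) (10,9) (11,24) (5,22) (3,18)]:
  edge (1,0)–(10,9): clear
  edge (10,9)–(11,24): clear
  edge (11,24)–(5,22): clear
  edge (5,22)–(3,18): clear
  edge (3,18)–(1,0): clear
  midpoint (29/2,17) outside
  → clear
Obstacle 2 [(14,24) (16,3) (20,8) (24,18)]:
  edge (14,24)–(16,3): crosses AB
  edge (16,3)–(20,8): clear
  edge (20,8)–(24,18): clear
  edge (24,18)–(14,24): crosses AB
  → BLOCKED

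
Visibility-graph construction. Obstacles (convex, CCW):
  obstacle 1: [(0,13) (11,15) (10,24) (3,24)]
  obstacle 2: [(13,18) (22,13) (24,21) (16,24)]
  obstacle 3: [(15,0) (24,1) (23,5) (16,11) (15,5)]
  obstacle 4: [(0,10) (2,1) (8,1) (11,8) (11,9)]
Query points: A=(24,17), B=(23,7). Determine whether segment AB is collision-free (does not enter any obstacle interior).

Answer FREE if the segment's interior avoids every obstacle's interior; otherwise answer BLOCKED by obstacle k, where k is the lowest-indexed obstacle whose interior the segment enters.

Obstacle 1 [(0,13) (11,15) (10,24) (3,24)]:
  edge (0,13)–(11,15): clear
  edge (11,15)–(10,24): clear
  edge (10,24)–(3,24): clear
  edge (3,24)–(0,13): clear
  midpoint (47/2,12) outside
  → clear
Obstacle 2 [(13,18) (22,13) (24,21) (16,24)]:
  edge (13,18)–(22,13): clear
  edge (22,13)–(24,21): clear
  edge (24,21)–(16,24): clear
  edge (16,24)–(13,18): clear
  midpoint (47/2,12) outside
  → clear
Obstacle 3 [(15,0) (24,1) (23,5) (16,11) (15,5)]:
  edge (15,0)–(24,1): clear
  edge (24,1)–(23,5): clear
  edge (23,5)–(16,11): clear
  edge (16,11)–(15,5): clear
  edge (15,5)–(15,0): clear
  midpoint (47/2,12) outside
  → clear
Obstacle 4 [(0,10) (2,1) (8,1) (11,8) (11,9)]:
  edge (0,10)–(2,1): clear
  edge (2,1)–(8,1): clear
  edge (8,1)–(11,8): clear
  edge (11,8)–(11,9): clear
  edge (11,9)–(0,10): clear
  midpoint (47/2,12) outside
  → clear

FREE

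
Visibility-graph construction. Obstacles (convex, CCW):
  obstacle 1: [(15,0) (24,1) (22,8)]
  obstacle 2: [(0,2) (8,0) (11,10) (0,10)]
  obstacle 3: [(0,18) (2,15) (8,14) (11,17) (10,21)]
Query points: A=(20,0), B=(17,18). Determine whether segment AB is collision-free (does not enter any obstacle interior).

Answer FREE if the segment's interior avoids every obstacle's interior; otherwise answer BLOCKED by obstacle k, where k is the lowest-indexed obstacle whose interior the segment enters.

BLOCKED by obstacle 1

Obstacle 1 [(15,0) (24,1) (22,8)]:
  edge (15,0)–(24,1): crosses AB
  edge (24,1)–(22,8): clear
  edge (22,8)–(15,0): crosses AB
  → BLOCKED
Obstacle 2 [(0,2) (8,0) (11,10) (0,10)]:
  edge (0,2)–(8,0): clear
  edge (8,0)–(11,10): clear
  edge (11,10)–(0,10): clear
  edge (0,10)–(0,2): clear
  midpoint (37/2,9) outside
  → clear
Obstacle 3 [(0,18) (2,15) (8,14) (11,17) (10,21)]:
  edge (0,18)–(2,15): clear
  edge (2,15)–(8,14): clear
  edge (8,14)–(11,17): clear
  edge (11,17)–(10,21): clear
  edge (10,21)–(0,18): clear
  midpoint (37/2,9) outside
  → clear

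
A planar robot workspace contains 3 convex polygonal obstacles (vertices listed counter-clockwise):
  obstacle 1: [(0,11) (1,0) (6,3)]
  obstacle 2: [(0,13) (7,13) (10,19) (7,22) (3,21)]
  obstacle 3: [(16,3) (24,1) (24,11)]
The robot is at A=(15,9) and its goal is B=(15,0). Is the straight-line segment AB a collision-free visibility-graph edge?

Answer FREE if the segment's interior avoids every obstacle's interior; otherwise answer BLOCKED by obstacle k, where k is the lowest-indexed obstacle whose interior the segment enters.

Obstacle 1 [(0,11) (1,0) (6,3)]:
  edge (0,11)–(1,0): clear
  edge (1,0)–(6,3): clear
  edge (6,3)–(0,11): clear
  midpoint (15,9/2) outside
  → clear
Obstacle 2 [(0,13) (7,13) (10,19) (7,22) (3,21)]:
  edge (0,13)–(7,13): clear
  edge (7,13)–(10,19): clear
  edge (10,19)–(7,22): clear
  edge (7,22)–(3,21): clear
  edge (3,21)–(0,13): clear
  midpoint (15,9/2) outside
  → clear
Obstacle 3 [(16,3) (24,1) (24,11)]:
  edge (16,3)–(24,1): clear
  edge (24,1)–(24,11): clear
  edge (24,11)–(16,3): clear
  midpoint (15,9/2) outside
  → clear

FREE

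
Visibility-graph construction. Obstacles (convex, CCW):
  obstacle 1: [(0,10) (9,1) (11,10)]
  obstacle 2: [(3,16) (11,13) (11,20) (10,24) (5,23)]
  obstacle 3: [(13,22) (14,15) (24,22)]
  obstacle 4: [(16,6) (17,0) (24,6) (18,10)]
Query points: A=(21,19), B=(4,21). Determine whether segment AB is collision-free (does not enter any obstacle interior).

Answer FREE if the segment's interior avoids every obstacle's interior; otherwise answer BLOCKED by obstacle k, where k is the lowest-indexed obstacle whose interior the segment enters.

BLOCKED by obstacle 2

Obstacle 1 [(0,10) (9,1) (11,10)]:
  edge (0,10)–(9,1): clear
  edge (9,1)–(11,10): clear
  edge (11,10)–(0,10): clear
  midpoint (25/2,20) outside
  → clear
Obstacle 2 [(3,16) (11,13) (11,20) (10,24) (5,23)]:
  edge (3,16)–(11,13): clear
  edge (11,13)–(11,20): clear
  edge (11,20)–(10,24): crosses AB
  edge (10,24)–(5,23): clear
  edge (5,23)–(3,16): crosses AB
  → BLOCKED
Obstacle 3 [(13,22) (14,15) (24,22)]:
  edge (13,22)–(14,15): crosses AB
  edge (14,15)–(24,22): crosses AB
  edge (24,22)–(13,22): clear
  → BLOCKED
Obstacle 4 [(16,6) (17,0) (24,6) (18,10)]:
  edge (16,6)–(17,0): clear
  edge (17,0)–(24,6): clear
  edge (24,6)–(18,10): clear
  edge (18,10)–(16,6): clear
  midpoint (25/2,20) outside
  → clear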